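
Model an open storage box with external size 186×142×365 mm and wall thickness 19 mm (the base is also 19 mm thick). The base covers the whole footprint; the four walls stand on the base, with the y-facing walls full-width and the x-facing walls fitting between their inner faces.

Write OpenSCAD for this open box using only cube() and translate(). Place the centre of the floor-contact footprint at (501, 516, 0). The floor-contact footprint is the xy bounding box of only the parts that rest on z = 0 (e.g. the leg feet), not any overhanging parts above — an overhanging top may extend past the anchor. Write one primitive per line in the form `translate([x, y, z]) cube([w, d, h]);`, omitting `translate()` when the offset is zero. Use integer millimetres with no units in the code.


translate([408, 445, 0]) cube([186, 142, 19]);
translate([408, 445, 19]) cube([186, 19, 346]);
translate([408, 568, 19]) cube([186, 19, 346]);
translate([408, 464, 19]) cube([19, 104, 346]);
translate([575, 464, 19]) cube([19, 104, 346]);


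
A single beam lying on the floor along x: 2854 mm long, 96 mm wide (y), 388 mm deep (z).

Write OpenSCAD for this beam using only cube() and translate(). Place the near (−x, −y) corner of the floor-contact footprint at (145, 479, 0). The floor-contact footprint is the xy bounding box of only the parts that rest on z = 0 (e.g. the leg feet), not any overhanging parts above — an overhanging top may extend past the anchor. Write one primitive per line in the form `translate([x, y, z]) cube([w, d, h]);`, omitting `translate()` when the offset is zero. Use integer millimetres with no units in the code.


translate([145, 479, 0]) cube([2854, 96, 388]);


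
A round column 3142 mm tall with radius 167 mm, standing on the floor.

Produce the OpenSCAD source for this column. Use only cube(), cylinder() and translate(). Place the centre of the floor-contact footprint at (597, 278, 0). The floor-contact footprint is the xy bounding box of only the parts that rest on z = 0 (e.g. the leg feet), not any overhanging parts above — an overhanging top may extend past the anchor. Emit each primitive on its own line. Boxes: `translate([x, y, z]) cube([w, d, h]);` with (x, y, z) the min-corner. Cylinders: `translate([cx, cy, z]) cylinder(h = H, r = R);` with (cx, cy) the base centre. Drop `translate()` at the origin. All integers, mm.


translate([597, 278, 0]) cylinder(h = 3142, r = 167);


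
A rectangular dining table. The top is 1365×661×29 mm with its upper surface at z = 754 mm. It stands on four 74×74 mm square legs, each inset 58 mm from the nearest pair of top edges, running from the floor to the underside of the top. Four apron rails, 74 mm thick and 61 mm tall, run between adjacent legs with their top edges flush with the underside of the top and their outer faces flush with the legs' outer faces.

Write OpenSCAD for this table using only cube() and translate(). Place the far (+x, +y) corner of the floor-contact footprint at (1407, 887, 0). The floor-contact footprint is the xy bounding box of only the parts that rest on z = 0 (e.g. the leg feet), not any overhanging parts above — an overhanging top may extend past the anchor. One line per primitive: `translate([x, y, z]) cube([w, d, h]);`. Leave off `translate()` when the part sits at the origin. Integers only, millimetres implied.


// leg_h = 754 - 29 = 725
// apron z = 725 - 61 = 664
translate([100, 284, 725]) cube([1365, 661, 29]);
translate([158, 342, 0]) cube([74, 74, 725]);
translate([1333, 342, 0]) cube([74, 74, 725]);
translate([158, 813, 0]) cube([74, 74, 725]);
translate([1333, 813, 0]) cube([74, 74, 725]);
translate([232, 342, 664]) cube([1101, 74, 61]);
translate([232, 813, 664]) cube([1101, 74, 61]);
translate([158, 416, 664]) cube([74, 397, 61]);
translate([1333, 416, 664]) cube([74, 397, 61]);


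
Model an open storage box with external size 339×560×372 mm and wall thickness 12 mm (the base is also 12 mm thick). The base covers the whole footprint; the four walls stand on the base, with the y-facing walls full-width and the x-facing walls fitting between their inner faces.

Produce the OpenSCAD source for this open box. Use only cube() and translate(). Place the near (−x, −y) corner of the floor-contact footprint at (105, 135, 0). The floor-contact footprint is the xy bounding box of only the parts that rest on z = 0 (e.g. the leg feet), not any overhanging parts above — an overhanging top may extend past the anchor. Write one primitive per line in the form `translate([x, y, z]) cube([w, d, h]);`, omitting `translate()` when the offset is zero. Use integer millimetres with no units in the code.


translate([105, 135, 0]) cube([339, 560, 12]);
translate([105, 135, 12]) cube([339, 12, 360]);
translate([105, 683, 12]) cube([339, 12, 360]);
translate([105, 147, 12]) cube([12, 536, 360]);
translate([432, 147, 12]) cube([12, 536, 360]);


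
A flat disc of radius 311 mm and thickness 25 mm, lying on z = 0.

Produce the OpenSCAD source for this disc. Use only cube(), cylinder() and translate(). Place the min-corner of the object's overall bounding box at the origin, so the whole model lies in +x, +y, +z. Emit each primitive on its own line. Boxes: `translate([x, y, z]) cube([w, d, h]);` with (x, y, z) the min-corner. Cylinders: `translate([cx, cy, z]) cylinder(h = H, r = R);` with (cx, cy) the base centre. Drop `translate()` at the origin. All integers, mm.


translate([311, 311, 0]) cylinder(h = 25, r = 311);


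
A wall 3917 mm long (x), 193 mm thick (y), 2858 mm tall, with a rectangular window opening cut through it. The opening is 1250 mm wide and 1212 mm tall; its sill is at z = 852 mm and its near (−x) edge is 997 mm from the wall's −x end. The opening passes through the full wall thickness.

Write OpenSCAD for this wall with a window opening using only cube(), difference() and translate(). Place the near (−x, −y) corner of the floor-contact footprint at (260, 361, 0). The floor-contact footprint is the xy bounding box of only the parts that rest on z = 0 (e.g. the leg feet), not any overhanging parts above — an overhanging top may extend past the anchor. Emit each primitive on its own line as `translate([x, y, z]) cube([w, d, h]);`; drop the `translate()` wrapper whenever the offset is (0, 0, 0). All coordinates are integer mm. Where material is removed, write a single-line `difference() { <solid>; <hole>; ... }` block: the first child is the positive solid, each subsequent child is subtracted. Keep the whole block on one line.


difference() { translate([260, 361, 0]) cube([3917, 193, 2858]); translate([1257, 361, 852]) cube([1250, 193, 1212]); }


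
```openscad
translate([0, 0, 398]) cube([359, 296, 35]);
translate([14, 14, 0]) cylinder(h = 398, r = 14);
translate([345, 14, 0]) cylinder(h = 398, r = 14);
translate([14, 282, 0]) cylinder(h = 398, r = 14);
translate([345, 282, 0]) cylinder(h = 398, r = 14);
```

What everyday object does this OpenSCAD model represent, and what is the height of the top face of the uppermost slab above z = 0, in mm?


A stool. The seat height is 433 mm.

A 359×296×35 slab at z = 398 on four corner cylinders — a stool. The seat top is 398 + 35 = 433 mm.


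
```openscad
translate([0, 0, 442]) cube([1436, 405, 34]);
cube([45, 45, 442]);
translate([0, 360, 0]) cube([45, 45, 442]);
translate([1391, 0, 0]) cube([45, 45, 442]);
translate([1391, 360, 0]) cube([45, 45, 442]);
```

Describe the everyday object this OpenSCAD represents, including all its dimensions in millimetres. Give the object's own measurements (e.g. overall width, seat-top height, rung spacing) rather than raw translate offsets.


A long wooden bench with a 1436 mm (x) × 405 mm (y) seat, 34 mm thick, its top surface 476 mm above the floor. Four 45 mm square legs at the seat corners, flush with the edges, run from z = 0 to the seat underside.


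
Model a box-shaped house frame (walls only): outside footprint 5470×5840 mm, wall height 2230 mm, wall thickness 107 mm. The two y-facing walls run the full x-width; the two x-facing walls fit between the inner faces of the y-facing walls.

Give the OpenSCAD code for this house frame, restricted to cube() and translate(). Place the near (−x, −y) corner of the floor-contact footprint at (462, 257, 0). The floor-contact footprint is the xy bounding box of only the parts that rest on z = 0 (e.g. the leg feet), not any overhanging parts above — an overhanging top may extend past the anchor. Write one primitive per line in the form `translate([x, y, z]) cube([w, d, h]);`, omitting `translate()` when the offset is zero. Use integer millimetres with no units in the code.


translate([462, 257, 0]) cube([5470, 107, 2230]);
translate([462, 5990, 0]) cube([5470, 107, 2230]);
translate([462, 364, 0]) cube([107, 5626, 2230]);
translate([5825, 364, 0]) cube([107, 5626, 2230]);


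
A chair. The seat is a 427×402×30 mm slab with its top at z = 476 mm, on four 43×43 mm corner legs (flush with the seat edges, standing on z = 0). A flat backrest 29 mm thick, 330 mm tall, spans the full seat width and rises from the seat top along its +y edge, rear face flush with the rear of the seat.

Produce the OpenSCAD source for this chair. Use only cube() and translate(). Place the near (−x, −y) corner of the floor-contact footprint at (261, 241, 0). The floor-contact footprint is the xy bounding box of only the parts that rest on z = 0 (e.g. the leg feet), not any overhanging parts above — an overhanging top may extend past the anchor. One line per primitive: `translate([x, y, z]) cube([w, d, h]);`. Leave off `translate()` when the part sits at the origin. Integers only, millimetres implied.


translate([261, 241, 446]) cube([427, 402, 30]);
translate([261, 241, 0]) cube([43, 43, 446]);
translate([645, 241, 0]) cube([43, 43, 446]);
translate([261, 600, 0]) cube([43, 43, 446]);
translate([645, 600, 0]) cube([43, 43, 446]);
translate([261, 614, 476]) cube([427, 29, 330]);


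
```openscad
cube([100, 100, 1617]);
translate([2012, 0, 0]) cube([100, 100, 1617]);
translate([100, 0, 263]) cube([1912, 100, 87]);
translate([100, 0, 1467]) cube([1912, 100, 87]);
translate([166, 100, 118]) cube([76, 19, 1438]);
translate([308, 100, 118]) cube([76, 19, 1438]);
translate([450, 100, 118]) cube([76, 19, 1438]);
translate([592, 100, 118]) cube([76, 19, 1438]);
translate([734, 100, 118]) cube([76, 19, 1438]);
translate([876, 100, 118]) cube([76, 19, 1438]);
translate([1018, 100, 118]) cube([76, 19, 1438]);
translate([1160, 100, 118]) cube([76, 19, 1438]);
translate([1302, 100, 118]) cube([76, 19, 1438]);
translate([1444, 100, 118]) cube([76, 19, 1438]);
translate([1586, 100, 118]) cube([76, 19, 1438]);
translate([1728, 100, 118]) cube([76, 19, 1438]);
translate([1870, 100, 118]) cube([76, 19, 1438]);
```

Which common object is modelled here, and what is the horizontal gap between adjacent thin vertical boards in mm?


A fence section. The picket gap is 66 mm.

Two posts, two rails, 13 pickets — a fence section. Span 1912 mm holds 13 pickets of 76 mm with 14 equal gaps: ⌊(1912 − 13·76) / 14⌋ = 66 mm.


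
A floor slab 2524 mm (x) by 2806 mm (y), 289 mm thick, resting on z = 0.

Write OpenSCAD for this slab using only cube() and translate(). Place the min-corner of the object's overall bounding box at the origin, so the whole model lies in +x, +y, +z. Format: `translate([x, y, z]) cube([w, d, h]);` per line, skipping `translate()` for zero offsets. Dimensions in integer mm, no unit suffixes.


cube([2524, 2806, 289]);


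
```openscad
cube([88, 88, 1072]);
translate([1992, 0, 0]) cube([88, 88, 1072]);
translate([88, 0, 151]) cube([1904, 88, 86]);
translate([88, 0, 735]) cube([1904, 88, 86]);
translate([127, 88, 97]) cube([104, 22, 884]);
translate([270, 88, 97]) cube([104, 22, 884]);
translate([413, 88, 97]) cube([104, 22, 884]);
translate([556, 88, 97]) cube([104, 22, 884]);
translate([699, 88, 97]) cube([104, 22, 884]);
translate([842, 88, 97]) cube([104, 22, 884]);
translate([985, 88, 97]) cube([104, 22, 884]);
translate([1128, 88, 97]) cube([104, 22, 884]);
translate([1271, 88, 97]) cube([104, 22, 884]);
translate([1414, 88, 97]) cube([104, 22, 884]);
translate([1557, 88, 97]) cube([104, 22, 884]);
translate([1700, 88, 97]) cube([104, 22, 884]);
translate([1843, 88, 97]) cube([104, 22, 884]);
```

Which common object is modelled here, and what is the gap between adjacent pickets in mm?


A fence section. The picket gap is 39 mm.

Two posts, two rails, 13 pickets — a fence section. Span 1904 mm holds 13 pickets of 104 mm with 14 equal gaps: ⌊(1904 − 13·104) / 14⌋ = 39 mm.


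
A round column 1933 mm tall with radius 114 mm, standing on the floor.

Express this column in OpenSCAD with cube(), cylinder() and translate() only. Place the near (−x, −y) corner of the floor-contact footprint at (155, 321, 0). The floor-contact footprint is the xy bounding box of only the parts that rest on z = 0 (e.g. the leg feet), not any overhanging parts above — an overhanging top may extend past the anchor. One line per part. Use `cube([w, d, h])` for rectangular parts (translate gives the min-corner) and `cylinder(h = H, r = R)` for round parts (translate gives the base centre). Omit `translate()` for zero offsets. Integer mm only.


translate([269, 435, 0]) cylinder(h = 1933, r = 114);


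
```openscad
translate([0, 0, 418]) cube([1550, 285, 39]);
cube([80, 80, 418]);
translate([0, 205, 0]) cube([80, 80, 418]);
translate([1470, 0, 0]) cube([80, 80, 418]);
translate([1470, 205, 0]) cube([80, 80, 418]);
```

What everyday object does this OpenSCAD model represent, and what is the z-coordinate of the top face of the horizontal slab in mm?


A bench. The seat-top height is 457 mm.

A long slab on four corner posts — a bench. The slab sits at z = 418 with thickness 39, so the top is 418 + 39 = 457 mm.


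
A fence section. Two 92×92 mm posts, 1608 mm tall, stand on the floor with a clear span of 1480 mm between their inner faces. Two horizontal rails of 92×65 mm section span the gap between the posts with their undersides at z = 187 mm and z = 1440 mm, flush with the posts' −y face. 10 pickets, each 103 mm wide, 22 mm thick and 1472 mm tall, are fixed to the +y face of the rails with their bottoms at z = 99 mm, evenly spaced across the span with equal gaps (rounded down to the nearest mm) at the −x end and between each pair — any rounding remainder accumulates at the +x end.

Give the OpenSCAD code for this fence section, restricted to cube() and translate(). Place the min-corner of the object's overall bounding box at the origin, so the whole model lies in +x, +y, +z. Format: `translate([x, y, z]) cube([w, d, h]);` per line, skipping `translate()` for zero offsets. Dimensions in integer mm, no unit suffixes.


cube([92, 92, 1608]);
translate([1572, 0, 0]) cube([92, 92, 1608]);
translate([92, 0, 187]) cube([1480, 92, 65]);
translate([92, 0, 1440]) cube([1480, 92, 65]);
translate([132, 92, 99]) cube([103, 22, 1472]);
translate([275, 92, 99]) cube([103, 22, 1472]);
translate([418, 92, 99]) cube([103, 22, 1472]);
translate([561, 92, 99]) cube([103, 22, 1472]);
translate([704, 92, 99]) cube([103, 22, 1472]);
translate([847, 92, 99]) cube([103, 22, 1472]);
translate([990, 92, 99]) cube([103, 22, 1472]);
translate([1133, 92, 99]) cube([103, 22, 1472]);
translate([1276, 92, 99]) cube([103, 22, 1472]);
translate([1419, 92, 99]) cube([103, 22, 1472]);


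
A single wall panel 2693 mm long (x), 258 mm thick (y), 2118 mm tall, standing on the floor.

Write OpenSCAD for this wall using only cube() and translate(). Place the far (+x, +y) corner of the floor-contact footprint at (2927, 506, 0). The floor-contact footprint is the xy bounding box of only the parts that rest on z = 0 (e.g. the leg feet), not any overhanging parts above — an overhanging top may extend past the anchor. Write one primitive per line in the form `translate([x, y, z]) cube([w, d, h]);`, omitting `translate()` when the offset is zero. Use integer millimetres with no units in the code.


translate([234, 248, 0]) cube([2693, 258, 2118]);


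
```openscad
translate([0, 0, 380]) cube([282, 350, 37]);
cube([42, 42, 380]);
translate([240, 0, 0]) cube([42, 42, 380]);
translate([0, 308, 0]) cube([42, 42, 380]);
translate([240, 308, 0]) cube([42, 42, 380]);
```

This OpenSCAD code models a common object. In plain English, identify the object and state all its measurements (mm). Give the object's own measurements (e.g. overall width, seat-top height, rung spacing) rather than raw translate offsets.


A four-legged stool. The seat is a 282×350×37 mm slab whose top surface is at z = 417 mm; four square legs, each 42×42 mm in cross-section, run from the floor (z = 0) to the underside of the seat, each flush with a corner of the seat.


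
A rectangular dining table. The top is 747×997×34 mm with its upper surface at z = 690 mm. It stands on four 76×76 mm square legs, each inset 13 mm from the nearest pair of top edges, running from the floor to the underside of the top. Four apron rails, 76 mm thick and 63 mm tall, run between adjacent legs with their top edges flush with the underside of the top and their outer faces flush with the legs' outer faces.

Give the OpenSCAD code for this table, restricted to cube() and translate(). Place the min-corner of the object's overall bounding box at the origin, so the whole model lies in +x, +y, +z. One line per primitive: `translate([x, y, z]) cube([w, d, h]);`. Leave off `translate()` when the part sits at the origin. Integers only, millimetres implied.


translate([0, 0, 656]) cube([747, 997, 34]);
translate([13, 13, 0]) cube([76, 76, 656]);
translate([658, 13, 0]) cube([76, 76, 656]);
translate([13, 908, 0]) cube([76, 76, 656]);
translate([658, 908, 0]) cube([76, 76, 656]);
translate([89, 13, 593]) cube([569, 76, 63]);
translate([89, 908, 593]) cube([569, 76, 63]);
translate([13, 89, 593]) cube([76, 819, 63]);
translate([658, 89, 593]) cube([76, 819, 63]);


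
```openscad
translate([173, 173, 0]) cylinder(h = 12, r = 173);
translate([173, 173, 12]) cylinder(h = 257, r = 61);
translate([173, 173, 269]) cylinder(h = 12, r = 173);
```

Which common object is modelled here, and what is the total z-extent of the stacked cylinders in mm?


A spool. The overall height is 281 mm.

Three coaxial cylinders, large–small–large — a spool. Two 12 mm flanges and a 257 mm core give 12 + 257 + 12 = 281 mm.


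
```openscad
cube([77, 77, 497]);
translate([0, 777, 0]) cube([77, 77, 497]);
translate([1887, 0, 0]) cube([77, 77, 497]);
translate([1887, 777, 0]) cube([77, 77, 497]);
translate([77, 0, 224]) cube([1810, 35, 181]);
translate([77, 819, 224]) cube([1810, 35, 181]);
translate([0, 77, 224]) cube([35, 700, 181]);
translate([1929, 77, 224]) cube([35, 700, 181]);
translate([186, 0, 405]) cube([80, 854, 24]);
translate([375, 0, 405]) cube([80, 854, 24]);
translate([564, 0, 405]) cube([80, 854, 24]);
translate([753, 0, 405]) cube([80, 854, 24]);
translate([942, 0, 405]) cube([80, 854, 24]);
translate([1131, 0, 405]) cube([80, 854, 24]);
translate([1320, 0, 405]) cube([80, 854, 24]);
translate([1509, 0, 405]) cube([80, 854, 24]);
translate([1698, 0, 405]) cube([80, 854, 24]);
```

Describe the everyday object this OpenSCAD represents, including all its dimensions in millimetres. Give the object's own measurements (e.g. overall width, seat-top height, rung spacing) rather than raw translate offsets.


A bed frame 1964 mm long (x) by 854 mm wide (y). Four 77×77 mm corner posts, 497 mm tall, at the corners of the footprint. Four rails of 35 mm thickness and 181 mm height run between adjacent posts with their undersides at z = 224 mm, their outer faces flush with the outside of the frame (the two x-running rails run between the posts' inner faces; the two y-running rails run between the posts' inner faces). 9 slats, each 80 mm wide (x) and 24 mm thick, lie across the top of the two x-running rails, running the full 854 mm width of the frame in y; along x they sit between the end posts with a 109 mm gap after the −x posts and between neighbouring slats and before the +x posts.


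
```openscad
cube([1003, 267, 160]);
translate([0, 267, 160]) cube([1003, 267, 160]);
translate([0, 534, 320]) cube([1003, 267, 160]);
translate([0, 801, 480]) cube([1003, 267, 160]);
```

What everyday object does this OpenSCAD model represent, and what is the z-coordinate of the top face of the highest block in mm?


A staircase. The total rise is 640 mm.

4 identical blocks, each offset up and back from the previous — a staircase. Each step is 160 mm tall and there are 4 of them, so the total rise is 4 × 160 = 640 mm.


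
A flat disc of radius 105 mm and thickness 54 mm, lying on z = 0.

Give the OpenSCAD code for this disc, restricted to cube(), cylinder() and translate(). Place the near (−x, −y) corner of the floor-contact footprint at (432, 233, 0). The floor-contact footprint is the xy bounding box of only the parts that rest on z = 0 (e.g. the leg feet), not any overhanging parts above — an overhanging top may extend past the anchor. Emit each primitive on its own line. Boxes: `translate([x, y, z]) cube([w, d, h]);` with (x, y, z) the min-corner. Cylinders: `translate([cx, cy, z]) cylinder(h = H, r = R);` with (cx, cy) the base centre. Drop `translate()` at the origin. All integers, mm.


translate([537, 338, 0]) cylinder(h = 54, r = 105);


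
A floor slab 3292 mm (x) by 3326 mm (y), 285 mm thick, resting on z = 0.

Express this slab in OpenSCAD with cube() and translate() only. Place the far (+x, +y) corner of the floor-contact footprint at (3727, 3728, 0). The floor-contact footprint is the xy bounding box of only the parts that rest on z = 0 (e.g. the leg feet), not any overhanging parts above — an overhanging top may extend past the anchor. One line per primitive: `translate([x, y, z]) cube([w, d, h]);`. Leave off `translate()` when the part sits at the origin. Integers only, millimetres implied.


translate([435, 402, 0]) cube([3292, 3326, 285]);


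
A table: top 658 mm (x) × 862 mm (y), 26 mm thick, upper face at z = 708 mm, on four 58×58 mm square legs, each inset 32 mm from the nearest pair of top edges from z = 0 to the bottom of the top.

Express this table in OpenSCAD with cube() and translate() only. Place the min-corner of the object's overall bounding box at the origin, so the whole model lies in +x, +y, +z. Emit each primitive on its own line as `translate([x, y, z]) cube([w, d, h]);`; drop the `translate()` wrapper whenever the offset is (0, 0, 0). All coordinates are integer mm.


translate([0, 0, 682]) cube([658, 862, 26]);
translate([32, 32, 0]) cube([58, 58, 682]);
translate([568, 32, 0]) cube([58, 58, 682]);
translate([32, 772, 0]) cube([58, 58, 682]);
translate([568, 772, 0]) cube([58, 58, 682]);


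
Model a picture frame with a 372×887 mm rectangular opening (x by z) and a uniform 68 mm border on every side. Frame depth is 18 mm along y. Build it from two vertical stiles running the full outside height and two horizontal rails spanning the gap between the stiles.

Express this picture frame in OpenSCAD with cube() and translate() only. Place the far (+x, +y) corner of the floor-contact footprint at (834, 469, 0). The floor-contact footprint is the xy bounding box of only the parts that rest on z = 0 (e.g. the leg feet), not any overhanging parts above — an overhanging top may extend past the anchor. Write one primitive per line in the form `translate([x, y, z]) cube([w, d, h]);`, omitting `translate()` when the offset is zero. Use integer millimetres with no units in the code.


translate([326, 451, 0]) cube([68, 18, 1023]);
translate([766, 451, 0]) cube([68, 18, 1023]);
translate([394, 451, 0]) cube([372, 18, 68]);
translate([394, 451, 955]) cube([372, 18, 68]);


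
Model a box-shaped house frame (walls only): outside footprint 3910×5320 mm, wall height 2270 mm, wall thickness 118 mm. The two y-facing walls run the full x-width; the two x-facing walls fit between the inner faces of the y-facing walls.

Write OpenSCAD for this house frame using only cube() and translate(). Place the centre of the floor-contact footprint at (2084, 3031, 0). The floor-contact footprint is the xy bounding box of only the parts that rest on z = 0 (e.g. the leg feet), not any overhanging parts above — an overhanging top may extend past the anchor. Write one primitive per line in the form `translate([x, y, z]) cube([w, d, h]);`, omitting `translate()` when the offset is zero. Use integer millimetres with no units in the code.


translate([129, 371, 0]) cube([3910, 118, 2270]);
translate([129, 5573, 0]) cube([3910, 118, 2270]);
translate([129, 489, 0]) cube([118, 5084, 2270]);
translate([3921, 489, 0]) cube([118, 5084, 2270]);


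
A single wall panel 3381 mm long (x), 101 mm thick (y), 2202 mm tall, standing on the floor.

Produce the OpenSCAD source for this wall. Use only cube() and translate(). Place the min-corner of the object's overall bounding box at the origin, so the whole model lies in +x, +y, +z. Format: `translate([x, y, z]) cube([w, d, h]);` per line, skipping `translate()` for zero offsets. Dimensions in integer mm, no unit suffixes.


cube([3381, 101, 2202]);


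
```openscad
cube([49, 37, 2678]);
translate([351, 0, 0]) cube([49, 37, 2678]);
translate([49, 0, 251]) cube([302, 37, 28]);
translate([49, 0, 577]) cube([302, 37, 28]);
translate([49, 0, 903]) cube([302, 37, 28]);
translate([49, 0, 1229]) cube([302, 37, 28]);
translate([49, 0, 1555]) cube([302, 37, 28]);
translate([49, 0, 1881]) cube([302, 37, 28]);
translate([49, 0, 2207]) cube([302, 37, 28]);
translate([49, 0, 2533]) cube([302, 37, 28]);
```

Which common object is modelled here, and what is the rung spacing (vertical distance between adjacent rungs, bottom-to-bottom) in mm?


A ladder. The rung spacing is 326 mm.

Two tall 49×37 posts with 8 short bars between them — a ladder. Adjacent rungs sit at z = 251 and z = 577, so the spacing is 577 − 251 = 326 mm.


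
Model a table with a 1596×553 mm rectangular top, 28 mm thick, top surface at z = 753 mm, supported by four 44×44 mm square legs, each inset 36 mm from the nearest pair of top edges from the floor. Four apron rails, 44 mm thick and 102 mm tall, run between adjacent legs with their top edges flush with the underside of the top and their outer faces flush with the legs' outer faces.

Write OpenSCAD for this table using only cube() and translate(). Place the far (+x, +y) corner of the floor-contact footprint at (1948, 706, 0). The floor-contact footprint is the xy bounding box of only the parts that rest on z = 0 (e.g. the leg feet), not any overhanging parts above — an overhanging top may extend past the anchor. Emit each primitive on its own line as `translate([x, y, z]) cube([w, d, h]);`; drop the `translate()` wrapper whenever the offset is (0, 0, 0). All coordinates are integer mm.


translate([388, 189, 725]) cube([1596, 553, 28]);
translate([424, 225, 0]) cube([44, 44, 725]);
translate([1904, 225, 0]) cube([44, 44, 725]);
translate([424, 662, 0]) cube([44, 44, 725]);
translate([1904, 662, 0]) cube([44, 44, 725]);
translate([468, 225, 623]) cube([1436, 44, 102]);
translate([468, 662, 623]) cube([1436, 44, 102]);
translate([424, 269, 623]) cube([44, 393, 102]);
translate([1904, 269, 623]) cube([44, 393, 102]);


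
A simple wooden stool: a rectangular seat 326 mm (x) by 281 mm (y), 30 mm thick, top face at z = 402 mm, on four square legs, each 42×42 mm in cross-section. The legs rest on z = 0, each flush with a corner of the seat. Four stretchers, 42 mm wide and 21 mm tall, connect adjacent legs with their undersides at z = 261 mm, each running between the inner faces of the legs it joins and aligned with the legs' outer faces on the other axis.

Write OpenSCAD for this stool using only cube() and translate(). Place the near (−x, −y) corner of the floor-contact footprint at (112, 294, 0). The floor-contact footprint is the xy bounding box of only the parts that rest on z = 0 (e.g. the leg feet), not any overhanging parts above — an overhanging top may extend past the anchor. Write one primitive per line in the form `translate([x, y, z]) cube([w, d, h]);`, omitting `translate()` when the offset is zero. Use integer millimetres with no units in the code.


translate([112, 294, 372]) cube([326, 281, 30]);
translate([112, 294, 0]) cube([42, 42, 372]);
translate([396, 294, 0]) cube([42, 42, 372]);
translate([112, 533, 0]) cube([42, 42, 372]);
translate([396, 533, 0]) cube([42, 42, 372]);
translate([154, 294, 261]) cube([242, 42, 21]);
translate([154, 533, 261]) cube([242, 42, 21]);
translate([112, 336, 261]) cube([42, 197, 21]);
translate([396, 336, 261]) cube([42, 197, 21]);


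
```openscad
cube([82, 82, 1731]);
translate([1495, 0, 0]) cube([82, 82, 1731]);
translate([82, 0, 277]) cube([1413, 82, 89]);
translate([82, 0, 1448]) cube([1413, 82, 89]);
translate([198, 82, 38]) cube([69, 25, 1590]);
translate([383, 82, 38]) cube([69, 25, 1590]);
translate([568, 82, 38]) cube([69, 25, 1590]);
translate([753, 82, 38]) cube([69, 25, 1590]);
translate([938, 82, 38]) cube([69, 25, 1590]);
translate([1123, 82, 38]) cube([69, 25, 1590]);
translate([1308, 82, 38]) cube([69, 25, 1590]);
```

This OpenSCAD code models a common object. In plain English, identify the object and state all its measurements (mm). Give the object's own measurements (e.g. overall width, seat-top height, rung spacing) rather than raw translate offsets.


A fence section. Two 82×82 mm posts, 1731 mm tall, stand on the floor with a clear span of 1413 mm between their inner faces. Two horizontal rails of 82×89 mm section span the gap between the posts with their undersides at z = 277 mm and z = 1448 mm, flush with the posts' −y face. 7 pickets, each 69 mm wide, 25 mm thick and 1590 mm tall, are fixed to the +y face of the rails with their bottoms at z = 38 mm, spaced across the span with a 116 mm gap after the −x post and between neighbouring pickets, with 118 mm left before the +x post.


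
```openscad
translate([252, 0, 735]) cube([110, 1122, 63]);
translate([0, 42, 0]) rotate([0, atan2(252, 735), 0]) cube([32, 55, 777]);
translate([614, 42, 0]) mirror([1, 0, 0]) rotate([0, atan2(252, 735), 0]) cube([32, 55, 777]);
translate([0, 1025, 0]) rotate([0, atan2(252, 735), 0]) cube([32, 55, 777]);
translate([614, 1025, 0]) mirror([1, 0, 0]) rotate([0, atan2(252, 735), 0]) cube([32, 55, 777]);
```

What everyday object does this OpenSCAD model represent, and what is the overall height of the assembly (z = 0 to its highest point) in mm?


A sawhorse. The overall height is 798 mm.

A beam across two mirrored pairs of raked legs — a sawhorse. The beam's underside is at z = 735 (matching the legs' vertical rise in atan2(252, 735)) and the beam is 63 mm tall, so its top is at 735 + 63 = 798 mm. The raked legs top out at the beam's underside, so that is the highest point.


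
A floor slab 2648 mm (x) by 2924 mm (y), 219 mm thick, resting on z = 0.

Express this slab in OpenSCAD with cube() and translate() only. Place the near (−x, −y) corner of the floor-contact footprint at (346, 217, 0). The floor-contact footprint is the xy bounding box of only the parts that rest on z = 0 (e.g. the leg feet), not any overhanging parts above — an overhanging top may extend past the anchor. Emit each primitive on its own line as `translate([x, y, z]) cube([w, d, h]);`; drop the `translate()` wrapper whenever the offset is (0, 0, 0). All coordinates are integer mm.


translate([346, 217, 0]) cube([2648, 2924, 219]);


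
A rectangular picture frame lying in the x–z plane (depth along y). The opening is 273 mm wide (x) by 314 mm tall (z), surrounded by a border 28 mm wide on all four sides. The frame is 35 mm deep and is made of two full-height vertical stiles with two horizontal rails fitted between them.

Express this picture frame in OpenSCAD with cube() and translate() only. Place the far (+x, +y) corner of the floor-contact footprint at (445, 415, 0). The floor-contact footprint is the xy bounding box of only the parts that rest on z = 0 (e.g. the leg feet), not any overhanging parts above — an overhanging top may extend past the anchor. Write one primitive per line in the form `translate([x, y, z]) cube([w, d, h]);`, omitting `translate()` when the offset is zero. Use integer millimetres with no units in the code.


translate([116, 380, 0]) cube([28, 35, 370]);
translate([417, 380, 0]) cube([28, 35, 370]);
translate([144, 380, 0]) cube([273, 35, 28]);
translate([144, 380, 342]) cube([273, 35, 28]);


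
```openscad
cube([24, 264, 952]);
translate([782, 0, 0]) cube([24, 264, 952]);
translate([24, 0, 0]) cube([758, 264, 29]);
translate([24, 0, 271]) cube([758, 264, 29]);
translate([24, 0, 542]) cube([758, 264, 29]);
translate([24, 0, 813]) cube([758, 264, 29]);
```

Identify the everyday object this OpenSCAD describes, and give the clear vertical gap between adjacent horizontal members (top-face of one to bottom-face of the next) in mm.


A bookshelf. The clear shelf gap is 242 mm.

Two tall side panels with 4 horizontal boards between them — a bookshelf. The first two shelf undersides are at z = 0 and z = 271; with shelf thickness 29, the clear gap is 271 − 0 − 29 = 242 mm.


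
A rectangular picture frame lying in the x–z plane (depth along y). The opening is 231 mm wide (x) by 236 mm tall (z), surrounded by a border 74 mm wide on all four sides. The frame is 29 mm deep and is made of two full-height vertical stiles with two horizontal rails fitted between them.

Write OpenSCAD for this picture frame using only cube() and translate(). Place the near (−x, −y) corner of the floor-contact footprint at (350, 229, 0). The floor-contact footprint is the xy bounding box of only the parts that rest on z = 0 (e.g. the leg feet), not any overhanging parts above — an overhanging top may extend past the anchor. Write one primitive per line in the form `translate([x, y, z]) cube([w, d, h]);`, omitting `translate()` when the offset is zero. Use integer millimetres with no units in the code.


translate([350, 229, 0]) cube([74, 29, 384]);
translate([655, 229, 0]) cube([74, 29, 384]);
translate([424, 229, 0]) cube([231, 29, 74]);
translate([424, 229, 310]) cube([231, 29, 74]);


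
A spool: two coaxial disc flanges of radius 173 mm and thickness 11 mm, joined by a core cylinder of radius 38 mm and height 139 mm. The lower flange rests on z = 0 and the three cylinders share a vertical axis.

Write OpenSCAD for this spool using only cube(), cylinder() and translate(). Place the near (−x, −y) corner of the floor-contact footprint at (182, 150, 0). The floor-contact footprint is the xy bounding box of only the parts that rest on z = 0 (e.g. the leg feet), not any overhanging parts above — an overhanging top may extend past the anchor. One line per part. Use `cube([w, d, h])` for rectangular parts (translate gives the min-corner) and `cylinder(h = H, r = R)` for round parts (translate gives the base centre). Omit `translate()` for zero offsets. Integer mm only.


translate([355, 323, 0]) cylinder(h = 11, r = 173);
translate([355, 323, 11]) cylinder(h = 139, r = 38);
translate([355, 323, 150]) cylinder(h = 11, r = 173);


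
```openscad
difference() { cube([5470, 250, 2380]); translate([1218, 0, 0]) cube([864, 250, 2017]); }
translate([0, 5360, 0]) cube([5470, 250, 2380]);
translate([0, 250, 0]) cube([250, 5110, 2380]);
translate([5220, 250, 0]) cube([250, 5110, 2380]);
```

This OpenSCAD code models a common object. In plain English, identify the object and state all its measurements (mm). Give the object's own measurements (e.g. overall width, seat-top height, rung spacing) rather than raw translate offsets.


A single room: four walls, each 2380 mm tall and 250 mm thick, enclosing an outside footprint 5470×5610 mm (x × y), no floor or roof. The front and back walls (−y and +y sides) run the full x-width; the side walls fit between their inner faces. A door opening 864 mm wide and 2017 mm tall is cut through the front wall from the floor up, its −x edge 1218 mm from the wall's −x end.


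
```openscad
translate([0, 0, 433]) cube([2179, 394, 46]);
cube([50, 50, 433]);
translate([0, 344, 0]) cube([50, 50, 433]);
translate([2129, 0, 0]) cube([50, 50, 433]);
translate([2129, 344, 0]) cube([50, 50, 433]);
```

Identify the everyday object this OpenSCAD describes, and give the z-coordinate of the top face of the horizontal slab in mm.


A bench. The seat-top height is 479 mm.

A long slab on four corner posts — a bench. The slab sits at z = 433 with thickness 46, so the top is 433 + 46 = 479 mm.


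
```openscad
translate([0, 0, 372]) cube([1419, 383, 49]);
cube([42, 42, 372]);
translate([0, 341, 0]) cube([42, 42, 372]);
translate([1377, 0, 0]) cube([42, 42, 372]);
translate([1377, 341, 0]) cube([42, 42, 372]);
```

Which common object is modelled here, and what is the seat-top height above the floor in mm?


A bench. The seat-top height is 421 mm.

A long slab on four corner posts — a bench. The slab sits at z = 372 with thickness 49, so the top is 372 + 49 = 421 mm.


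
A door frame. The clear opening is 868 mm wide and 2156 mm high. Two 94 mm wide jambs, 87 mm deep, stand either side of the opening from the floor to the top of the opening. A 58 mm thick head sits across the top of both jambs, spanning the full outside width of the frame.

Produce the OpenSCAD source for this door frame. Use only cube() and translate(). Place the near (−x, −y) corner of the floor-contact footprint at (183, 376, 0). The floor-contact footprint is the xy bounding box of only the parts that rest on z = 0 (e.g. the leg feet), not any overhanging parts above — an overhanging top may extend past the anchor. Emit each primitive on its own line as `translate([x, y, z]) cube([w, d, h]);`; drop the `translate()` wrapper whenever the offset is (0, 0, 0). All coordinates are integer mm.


translate([183, 376, 0]) cube([94, 87, 2156]);
translate([1145, 376, 0]) cube([94, 87, 2156]);
translate([183, 376, 2156]) cube([1056, 87, 58]);


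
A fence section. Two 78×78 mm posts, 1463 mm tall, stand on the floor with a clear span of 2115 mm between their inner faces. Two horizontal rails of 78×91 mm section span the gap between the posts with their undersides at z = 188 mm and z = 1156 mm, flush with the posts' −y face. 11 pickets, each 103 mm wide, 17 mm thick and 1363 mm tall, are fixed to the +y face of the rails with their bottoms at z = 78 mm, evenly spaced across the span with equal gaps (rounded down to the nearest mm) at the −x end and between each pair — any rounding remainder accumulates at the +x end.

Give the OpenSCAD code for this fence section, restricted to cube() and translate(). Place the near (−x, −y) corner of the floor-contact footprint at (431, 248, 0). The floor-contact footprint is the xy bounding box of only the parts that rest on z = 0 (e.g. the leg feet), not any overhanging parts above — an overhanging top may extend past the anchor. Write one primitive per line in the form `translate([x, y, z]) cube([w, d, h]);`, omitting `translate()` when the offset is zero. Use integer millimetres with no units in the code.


translate([431, 248, 0]) cube([78, 78, 1463]);
translate([2624, 248, 0]) cube([78, 78, 1463]);
translate([509, 248, 188]) cube([2115, 78, 91]);
translate([509, 248, 1156]) cube([2115, 78, 91]);
translate([590, 326, 78]) cube([103, 17, 1363]);
translate([774, 326, 78]) cube([103, 17, 1363]);
translate([958, 326, 78]) cube([103, 17, 1363]);
translate([1142, 326, 78]) cube([103, 17, 1363]);
translate([1326, 326, 78]) cube([103, 17, 1363]);
translate([1510, 326, 78]) cube([103, 17, 1363]);
translate([1694, 326, 78]) cube([103, 17, 1363]);
translate([1878, 326, 78]) cube([103, 17, 1363]);
translate([2062, 326, 78]) cube([103, 17, 1363]);
translate([2246, 326, 78]) cube([103, 17, 1363]);
translate([2430, 326, 78]) cube([103, 17, 1363]);


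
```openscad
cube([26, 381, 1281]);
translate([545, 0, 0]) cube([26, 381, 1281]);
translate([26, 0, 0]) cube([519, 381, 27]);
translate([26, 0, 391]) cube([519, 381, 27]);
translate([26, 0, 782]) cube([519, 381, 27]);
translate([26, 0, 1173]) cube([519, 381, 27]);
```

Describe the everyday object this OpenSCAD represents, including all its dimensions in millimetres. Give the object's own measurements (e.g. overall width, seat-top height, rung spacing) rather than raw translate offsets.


An open bookshelf. Two side panels, each 26 mm thick, 381 mm deep and 1281 mm tall, stand 571 mm apart (outside-to-outside). Between them sit 4 shelves, each 27 mm thick and 381 mm deep, spanning the full gap between the sides. The bottom shelf rests on the floor (its underside at z = 0) and the clear gap between one shelf's top and the next shelf's underside is 364 mm.
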